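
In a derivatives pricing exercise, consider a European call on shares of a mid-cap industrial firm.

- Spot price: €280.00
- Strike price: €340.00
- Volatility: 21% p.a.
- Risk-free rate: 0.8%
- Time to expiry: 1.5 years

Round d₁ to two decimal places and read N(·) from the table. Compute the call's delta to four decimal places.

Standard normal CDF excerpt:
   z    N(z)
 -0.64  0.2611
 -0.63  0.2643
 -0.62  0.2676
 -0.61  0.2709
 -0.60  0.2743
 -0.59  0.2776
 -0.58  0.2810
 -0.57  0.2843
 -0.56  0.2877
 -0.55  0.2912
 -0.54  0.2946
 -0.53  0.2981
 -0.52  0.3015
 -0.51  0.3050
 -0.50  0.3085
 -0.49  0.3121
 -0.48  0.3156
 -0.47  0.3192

0.2810

T = 1.5;  σ√T = 0.2572
ln(S/K) + (r + σ²/2)T = ln(280/340) + (0.008 + 0.21²/2)·1.5 = -0.1942 + 0.0451 = -0.1491
d₁ = -0.1491 / 0.2572 = -0.5796 → -0.58
N(d₁) = N(-0.58) = 0.2810
Δ_call = N(d₁) = 0.2810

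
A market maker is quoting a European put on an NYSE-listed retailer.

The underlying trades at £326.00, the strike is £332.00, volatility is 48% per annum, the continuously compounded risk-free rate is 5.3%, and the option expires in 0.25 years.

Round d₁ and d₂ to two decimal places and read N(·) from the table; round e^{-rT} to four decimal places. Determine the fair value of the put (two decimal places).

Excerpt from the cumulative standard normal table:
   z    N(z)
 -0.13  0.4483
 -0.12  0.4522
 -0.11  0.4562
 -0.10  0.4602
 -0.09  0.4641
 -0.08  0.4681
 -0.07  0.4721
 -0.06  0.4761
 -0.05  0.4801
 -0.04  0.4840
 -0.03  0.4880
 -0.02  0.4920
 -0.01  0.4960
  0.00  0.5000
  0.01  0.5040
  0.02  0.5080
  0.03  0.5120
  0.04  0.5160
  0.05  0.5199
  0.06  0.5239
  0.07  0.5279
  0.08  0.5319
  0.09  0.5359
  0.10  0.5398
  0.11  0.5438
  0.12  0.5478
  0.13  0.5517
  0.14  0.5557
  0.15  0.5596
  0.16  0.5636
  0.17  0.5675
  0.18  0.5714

£32.03

σ√T = 0.48 × 0.5000 = 0.2400
ln(S/K) + (r + σ²/2)T = ln(326/332) + (0.053 + 0.48²/2)·0.25 = -0.0182 + 0.0420 = 0.0238
d₁ = 0.0238 / 0.2400 = 0.0992 ⇒ 0.10
d₂ = d₁ − σ√T = 0.0992 − 0.2400 = -0.1408 ⇒ -0.14
e^(−rT) = e^(−0.053·0.25) = 0.9868
P = 332·0.9868·N(0.14) − 326·N(-0.10) = 332·0.9868·0.5557 − 326·0.4602 = 182.0571 − 150.0252 = 32.0319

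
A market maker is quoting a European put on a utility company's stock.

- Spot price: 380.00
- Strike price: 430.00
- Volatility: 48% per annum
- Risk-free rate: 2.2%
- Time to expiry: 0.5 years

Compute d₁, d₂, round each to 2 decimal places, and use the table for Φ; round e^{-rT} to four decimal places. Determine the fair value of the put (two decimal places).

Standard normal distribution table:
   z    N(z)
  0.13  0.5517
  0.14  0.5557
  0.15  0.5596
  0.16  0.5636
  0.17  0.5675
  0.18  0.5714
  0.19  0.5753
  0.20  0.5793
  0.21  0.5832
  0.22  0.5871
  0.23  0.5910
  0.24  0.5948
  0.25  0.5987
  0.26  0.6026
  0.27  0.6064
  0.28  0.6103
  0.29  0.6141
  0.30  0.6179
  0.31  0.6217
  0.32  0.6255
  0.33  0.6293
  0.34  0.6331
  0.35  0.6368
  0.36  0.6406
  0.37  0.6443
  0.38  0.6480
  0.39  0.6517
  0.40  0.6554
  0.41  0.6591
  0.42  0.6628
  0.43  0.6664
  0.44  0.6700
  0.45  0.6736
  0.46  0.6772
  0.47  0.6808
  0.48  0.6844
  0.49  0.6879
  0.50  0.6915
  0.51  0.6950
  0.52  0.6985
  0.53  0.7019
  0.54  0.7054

79.94

σ√T = 0.48 × 0.7071 = 0.3394
d₁ = [ln(380/430) + (0.022 + 0.48²/2)·0.5] / 0.3394 = [-0.1236 + 0.0686] / 0.3394 = -0.1621 ≈ -0.16
d₂ = d₁ − σ√T = -0.1621 − 0.3394 = -0.5015 ≈ -0.50
e^(−rT) = e^(−0.022·0.5) = 0.9891
N(−d₂) = N(0.50) = 0.6915;  N(−d₁) = N(0.16) = 0.5636
P = 430·0.9891·0.6915 − 380·0.5636 = 294.1039 − 214.1680 = 79.9359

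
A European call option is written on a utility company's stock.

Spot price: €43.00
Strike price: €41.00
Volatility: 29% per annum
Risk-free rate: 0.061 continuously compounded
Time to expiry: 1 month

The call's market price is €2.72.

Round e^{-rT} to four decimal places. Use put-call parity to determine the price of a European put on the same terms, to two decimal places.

€0.51

exp(−rT) = exp(−0.061·0.08333) = 0.9949
Put-call parity: C − P = S − K·e^(−rT) = 43 − 41·0.9949 = 43 − 40.7909 = 2.2091
P = C − (C − P) = 2.72 − (2.2091) = 0.5109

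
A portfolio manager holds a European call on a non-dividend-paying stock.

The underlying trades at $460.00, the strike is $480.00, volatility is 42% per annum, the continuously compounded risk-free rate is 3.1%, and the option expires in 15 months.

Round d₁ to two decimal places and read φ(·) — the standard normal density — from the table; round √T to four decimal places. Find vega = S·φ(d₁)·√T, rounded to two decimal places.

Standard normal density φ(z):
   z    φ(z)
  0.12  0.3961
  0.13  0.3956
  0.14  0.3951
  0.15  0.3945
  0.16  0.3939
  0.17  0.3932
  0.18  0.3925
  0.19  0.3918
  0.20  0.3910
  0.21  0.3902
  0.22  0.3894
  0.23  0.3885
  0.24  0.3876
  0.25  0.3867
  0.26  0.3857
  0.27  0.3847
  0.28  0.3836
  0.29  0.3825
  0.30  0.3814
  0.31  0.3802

σ√T = 0.42·√1.25 = 0.4696
ln(S/K) + (r + σ²/2)T = ln(460/480) + (0.031 + 0.42²/2)·1.25 = -0.0426 + 0.1490 = 0.1064
d₁ = 0.1064 / 0.4696 = 0.2267 ≈ 0.23
√T = √1.25 = 1.1180
φ(d₁) = φ(0.23) = 0.3885
vega = S·φ(d₁)·√T = 460·0.3885·1.1180 = 199.7978
(Call and put vega coincide under Black-Scholes.)

199.80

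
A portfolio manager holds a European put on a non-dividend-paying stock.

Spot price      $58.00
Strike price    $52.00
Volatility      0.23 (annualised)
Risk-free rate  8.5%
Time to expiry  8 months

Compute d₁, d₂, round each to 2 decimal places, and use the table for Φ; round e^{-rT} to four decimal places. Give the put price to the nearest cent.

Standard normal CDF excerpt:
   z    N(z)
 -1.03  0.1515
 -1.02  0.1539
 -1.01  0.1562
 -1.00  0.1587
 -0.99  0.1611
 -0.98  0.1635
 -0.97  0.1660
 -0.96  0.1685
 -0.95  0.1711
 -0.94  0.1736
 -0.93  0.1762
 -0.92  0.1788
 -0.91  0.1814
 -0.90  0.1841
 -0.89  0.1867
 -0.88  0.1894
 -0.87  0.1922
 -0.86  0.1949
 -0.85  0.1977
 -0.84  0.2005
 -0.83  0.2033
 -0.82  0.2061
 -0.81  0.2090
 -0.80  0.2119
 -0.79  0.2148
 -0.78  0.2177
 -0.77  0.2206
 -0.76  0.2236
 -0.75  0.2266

$1.07

σ√T = 0.23·√0.6667 = 0.1878
d₁ = [ln(58/52) + (0.085 + ½·0.23²)·0.6667] / (σ√T) = (0.1092 + 0.0743) / 0.1878 = 0.9771 which rounds to 0.98
d₂ = 0.9771 − 0.1878 = 0.7893 which rounds to 0.79
exp(−rT) = exp(−0.085·0.6667) = 0.9449
N(−d₂) = N(-0.79) = 0.2148;  N(−d₁) = N(-0.98) = 0.1635
P = 52·0.9449·0.2148 − 58·0.1635 = 10.5542 − 9.4830 = 1.0712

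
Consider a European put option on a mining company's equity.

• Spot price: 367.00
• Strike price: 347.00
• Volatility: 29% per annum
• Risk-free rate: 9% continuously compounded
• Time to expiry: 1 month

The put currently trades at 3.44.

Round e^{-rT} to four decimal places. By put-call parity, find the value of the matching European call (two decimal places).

exp(−rT) = exp(−0.09·0.08333) = 0.9925
Put-call parity: C − P = S − K·e^(−rT) = 367 − 347·0.9925 = 367 − 344.3975 = 22.6025
C = P + (C − P) = 3.44 + (22.6025) = 26.0425

26.04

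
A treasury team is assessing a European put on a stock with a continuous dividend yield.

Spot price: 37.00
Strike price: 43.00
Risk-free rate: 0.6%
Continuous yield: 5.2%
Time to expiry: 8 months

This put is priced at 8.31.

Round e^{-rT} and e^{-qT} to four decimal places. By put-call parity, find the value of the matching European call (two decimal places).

exp(−qT) = exp(−0.052·0.6667) = 0.9659;  exp(−rT) = exp(−0.006·0.6667) = 0.9960
Put-call parity: C − P = S·e^(−qT) − K·e^(−rT) = 37·0.9659 − 43·0.9960 = 35.7383 − 42.8280 = -7.0897
C = P + (C − P) = 8.31 + (-7.0897) = 1.2203

1.22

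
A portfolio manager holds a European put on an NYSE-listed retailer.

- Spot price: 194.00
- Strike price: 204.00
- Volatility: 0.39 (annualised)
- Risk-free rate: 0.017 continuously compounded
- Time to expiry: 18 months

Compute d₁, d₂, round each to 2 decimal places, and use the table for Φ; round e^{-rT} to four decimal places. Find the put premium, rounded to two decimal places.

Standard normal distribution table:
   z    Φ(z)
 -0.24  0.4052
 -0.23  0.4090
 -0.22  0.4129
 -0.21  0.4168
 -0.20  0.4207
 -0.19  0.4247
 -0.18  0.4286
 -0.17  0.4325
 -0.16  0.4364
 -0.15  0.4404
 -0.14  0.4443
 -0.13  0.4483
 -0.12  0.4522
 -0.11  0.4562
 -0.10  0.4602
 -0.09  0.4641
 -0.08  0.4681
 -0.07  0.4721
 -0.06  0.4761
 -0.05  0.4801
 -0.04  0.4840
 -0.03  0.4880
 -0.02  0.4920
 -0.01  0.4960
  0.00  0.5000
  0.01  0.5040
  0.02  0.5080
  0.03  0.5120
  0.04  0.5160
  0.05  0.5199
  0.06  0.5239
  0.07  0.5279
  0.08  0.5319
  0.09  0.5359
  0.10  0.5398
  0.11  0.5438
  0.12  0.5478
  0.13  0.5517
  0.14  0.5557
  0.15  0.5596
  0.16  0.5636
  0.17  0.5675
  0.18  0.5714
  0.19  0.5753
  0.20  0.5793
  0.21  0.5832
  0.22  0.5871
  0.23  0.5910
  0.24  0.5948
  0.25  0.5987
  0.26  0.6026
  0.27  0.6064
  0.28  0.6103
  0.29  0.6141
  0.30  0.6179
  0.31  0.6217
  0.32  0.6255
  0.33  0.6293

39.73

σ√T = 0.39·√1.5 = 0.4777
d₁ = [ln(194/204) + (0.017 + 0.39²/2)·1.5] / 0.4777 = [-0.0503 + 0.1396] / 0.4777 = 0.1870 which rounds to 0.19
d₂ = d₁ − σ√T = 0.1870 − 0.4777 = -0.2907 which rounds to -0.29
e^(−rT) = e^(−0.017·1.5) = 0.9748
N(−d₂) = N(0.29) = 0.6141;  N(−d₁) = N(-0.19) = 0.4247
P = 204·0.9748·0.6141 − 194·0.4247 = 122.1194 − 82.3918 = 39.7276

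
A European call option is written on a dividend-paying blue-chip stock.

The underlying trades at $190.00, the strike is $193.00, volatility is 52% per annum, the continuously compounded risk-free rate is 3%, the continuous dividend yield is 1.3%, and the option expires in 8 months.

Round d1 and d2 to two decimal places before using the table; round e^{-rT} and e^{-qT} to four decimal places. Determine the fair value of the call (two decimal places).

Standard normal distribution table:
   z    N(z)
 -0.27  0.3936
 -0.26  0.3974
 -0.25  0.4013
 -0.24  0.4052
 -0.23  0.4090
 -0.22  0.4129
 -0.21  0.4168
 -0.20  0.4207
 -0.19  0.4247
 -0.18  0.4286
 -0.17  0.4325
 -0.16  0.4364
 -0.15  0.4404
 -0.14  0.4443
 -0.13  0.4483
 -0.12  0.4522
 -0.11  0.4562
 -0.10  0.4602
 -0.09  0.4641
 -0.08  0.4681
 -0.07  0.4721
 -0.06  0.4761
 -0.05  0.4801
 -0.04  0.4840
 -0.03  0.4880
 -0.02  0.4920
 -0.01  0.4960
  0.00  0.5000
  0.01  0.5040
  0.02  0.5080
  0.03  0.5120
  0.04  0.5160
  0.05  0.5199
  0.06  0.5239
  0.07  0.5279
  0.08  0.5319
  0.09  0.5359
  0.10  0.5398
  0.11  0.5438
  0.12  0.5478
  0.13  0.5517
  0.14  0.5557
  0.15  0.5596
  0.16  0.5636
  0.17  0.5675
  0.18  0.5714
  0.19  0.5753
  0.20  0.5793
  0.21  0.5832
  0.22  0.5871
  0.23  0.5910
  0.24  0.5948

σ√T = 0.52 × 0.8165 = 0.4246
d₁ = [ln(190/193) + (0.03 − 0.013 + ½·0.52²)·0.6667] / (σ√T) = (-0.0157 + 0.1015) / 0.4246 = 0.2021 → 0.20
d₂ = 0.2021 − 0.4246 = -0.2225 → -0.22
exp(−qT) = exp(−0.013·0.6667) = 0.9914;  exp(−rT) = exp(−0.03·0.6667) = 0.9802
N(d₁) = N(0.20) = 0.5793;  N(d₂) = N(-0.22) = 0.4129
C = 190·0.9914·0.5793 − 193·0.9802·0.4129 = 109.1204 − 78.1118 = 31.0086

$31.01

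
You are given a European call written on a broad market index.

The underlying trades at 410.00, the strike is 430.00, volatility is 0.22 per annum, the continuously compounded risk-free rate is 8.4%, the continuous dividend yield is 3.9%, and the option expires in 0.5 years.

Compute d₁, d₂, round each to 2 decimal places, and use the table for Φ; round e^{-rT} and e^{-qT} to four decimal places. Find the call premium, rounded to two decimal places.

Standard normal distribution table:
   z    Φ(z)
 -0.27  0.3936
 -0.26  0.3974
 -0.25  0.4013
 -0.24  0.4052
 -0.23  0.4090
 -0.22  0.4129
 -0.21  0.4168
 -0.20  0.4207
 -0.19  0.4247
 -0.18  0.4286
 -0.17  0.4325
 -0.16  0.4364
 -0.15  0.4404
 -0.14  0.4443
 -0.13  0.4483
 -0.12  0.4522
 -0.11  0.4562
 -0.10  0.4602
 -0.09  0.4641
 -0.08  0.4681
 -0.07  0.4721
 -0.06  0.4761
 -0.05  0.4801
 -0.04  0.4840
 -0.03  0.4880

σ√T = 0.22·√0.5 = 0.1556
d₁ = [ln(410/430) + (0.084 − 0.039 + 0.22²/2)·0.5] / 0.1556 = [-0.0476 + 0.0346] / 0.1556 = -0.0837 which rounds to -0.08
d₂ = d₁ − σ√T = -0.0837 − 0.1556 = -0.2393 which rounds to -0.24
exp(−qT) = exp(−0.039·0.5) = 0.9807;  exp(−rT) = exp(−0.084·0.5) = 0.9589
N(d₁) = N(-0.08) = 0.4681;  N(d₂) = N(-0.24) = 0.4052
C = 410·0.9807·0.4681 − 430·0.9589·0.4052 = 188.2169 − 167.0749 = 21.1420

21.14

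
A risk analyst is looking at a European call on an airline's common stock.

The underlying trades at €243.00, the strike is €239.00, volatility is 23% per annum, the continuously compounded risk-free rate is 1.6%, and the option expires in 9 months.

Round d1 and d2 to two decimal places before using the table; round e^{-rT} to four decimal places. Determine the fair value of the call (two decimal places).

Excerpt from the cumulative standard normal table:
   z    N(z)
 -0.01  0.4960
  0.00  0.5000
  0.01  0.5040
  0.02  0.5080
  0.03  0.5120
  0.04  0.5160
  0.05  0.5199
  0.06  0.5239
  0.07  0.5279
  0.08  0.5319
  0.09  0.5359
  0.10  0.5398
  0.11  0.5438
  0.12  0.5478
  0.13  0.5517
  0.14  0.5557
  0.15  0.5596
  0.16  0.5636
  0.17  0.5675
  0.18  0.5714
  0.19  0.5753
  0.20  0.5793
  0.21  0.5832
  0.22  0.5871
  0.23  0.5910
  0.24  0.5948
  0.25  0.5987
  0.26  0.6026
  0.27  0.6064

T = 0.75;  σ√T = 0.1992
ln(S/K) + (r + σ²/2)T = ln(243/239) + (0.016 + 0.23²/2)·0.75 = 0.0166 + 0.0318 = 0.0484
d₁ = 0.0484 / 0.1992 = 0.2432 → 0.24
d₂ = d₁ − σ√T = 0.2432 − 0.1992 = 0.0440 → 0.04
exp(−rT) = exp(−0.016·0.75) = 0.9881
N(d₁) = N(0.24) = 0.5948;  N(d₂) = N(0.04) = 0.5160
C = 243·0.5948 − 239·0.9881·0.5160 = 144.5364 − 121.8564 = 22.6800

€22.68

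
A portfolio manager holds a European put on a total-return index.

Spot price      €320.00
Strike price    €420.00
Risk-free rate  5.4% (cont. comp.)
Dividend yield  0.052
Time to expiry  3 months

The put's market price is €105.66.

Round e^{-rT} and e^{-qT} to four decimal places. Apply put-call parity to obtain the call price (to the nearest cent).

exp(−qT) = exp(−0.052·0.25) = 0.9871;  exp(−rT) = exp(−0.054·0.25) = 0.9866
Put-call parity: C − P = S·e^(−qT) − K·e^(−rT) = 320·0.9871 − 420·0.9866 = 315.8720 − 414.3720 = -98.5000
C = P + (C − P) = 105.66 + (-98.5000) = 7.1600

€7.16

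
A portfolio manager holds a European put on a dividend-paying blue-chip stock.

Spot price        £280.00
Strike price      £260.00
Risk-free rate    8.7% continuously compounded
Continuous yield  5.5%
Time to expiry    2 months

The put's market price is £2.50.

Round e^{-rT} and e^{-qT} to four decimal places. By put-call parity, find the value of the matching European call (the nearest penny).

e^(−qT) = e^(−0.055·0.1667) = 0.9909;  e^(−rT) = e^(−0.087·0.1667) = 0.9856
Put-call parity: C − P = S·e^(−qT) − K·e^(−rT) = 280·0.9909 − 260·0.9856 = 277.4520 − 256.2560 = 21.1960
C = P + (C − P) = 2.50 + (21.1960) = 23.6960

£23.70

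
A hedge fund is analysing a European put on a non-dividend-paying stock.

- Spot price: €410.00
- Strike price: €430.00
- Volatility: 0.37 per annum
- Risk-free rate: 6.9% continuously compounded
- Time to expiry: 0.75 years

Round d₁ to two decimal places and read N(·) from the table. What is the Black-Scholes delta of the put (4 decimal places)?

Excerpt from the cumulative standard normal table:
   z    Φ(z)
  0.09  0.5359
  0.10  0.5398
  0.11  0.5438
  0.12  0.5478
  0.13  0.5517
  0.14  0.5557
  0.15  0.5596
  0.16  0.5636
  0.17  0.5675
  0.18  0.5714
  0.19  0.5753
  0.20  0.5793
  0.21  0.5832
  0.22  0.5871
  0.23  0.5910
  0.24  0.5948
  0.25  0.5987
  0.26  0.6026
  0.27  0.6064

T = 0.75;  σ√T = 0.3204
d₁ = [ln(410/430) + (0.069 + 0.37²/2)·0.75] / 0.3204 = [-0.0476 + 0.1031] / 0.3204 = 0.1731 ≈ 0.17
N(d₁) = N(0.17) = 0.5675
Δ_put = N(d₁) − 1 = 0.5675 − 1 = -0.4325

-0.4325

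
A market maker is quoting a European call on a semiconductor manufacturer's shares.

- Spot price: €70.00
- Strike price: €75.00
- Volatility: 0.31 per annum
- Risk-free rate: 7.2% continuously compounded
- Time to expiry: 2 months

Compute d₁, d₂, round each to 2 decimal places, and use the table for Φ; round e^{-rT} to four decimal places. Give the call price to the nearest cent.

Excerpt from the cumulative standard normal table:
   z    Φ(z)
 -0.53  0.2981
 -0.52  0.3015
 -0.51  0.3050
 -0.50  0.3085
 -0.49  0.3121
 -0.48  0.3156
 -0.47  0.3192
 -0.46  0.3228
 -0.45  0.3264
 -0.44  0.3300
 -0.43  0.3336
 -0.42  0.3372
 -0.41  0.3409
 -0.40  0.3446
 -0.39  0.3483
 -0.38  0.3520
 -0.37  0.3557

€1.78

T = 0.1667;  σ√T = 0.1266
d₁ = [ln(70/75) + (0.072 + 0.31²/2)·0.1667] / 0.1266 = [-0.0690 + 0.0200] / 0.1266 = -0.3871 which rounds to -0.39
d₂ = d₁ − σ√T = -0.3871 − 0.1266 = -0.5136 which rounds to -0.51
exp(−rT) = exp(−0.072·0.1667) = 0.9881
C = 70·N(-0.39) − 75·0.9881·N(-0.51) = 70·0.3483 − 75·0.9881·0.3050 = 24.3810 − 22.6028 = 1.7782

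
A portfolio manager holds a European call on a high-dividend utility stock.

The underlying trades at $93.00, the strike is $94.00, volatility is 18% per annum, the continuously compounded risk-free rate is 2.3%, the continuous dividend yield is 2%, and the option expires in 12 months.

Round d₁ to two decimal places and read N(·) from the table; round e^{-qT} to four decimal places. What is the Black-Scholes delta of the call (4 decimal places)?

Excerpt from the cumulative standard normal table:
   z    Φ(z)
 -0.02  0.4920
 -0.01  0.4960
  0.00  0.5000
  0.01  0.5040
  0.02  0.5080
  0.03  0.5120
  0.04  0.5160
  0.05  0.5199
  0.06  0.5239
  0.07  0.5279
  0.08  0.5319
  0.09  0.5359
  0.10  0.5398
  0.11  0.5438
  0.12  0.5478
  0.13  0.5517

T = 1;  σ√T = 0.1800
d₁ = [ln(93/94) + (0.023 − 0.02 + 0.18²/2)·1] / 0.1800 = [-0.0107 + 0.0192] / 0.1800 = 0.0472 ≈ 0.05
N(d₁) = N(0.05) = 0.5199
Δ_call = exp(−qT)·N(d₁) = 0.9802·0.5199 = 0.5096

0.5096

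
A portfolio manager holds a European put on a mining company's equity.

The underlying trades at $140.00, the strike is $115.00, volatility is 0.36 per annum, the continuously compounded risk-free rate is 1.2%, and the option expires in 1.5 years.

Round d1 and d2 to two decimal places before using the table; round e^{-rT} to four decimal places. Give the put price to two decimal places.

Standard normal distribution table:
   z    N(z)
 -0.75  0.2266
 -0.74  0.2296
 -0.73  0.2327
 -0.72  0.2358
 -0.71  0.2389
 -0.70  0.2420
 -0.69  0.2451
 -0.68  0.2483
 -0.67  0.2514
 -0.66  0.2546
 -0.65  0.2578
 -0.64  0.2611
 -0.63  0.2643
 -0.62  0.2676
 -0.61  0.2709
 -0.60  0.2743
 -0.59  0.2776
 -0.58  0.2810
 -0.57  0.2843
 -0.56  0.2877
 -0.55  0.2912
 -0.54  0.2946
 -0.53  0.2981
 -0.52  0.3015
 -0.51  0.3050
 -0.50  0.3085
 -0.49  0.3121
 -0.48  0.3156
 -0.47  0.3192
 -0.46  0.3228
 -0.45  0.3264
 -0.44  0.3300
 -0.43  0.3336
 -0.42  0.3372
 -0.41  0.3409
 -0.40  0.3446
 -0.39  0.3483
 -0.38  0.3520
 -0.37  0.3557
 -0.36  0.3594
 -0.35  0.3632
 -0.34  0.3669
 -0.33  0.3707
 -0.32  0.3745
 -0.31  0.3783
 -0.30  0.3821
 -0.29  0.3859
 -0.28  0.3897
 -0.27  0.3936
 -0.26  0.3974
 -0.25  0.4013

$11.01

σ√T = 0.36 × 1.2247 = 0.4409
ln(S/K) + (r + σ²/2)T = ln(140/115) + (0.012 + 0.36²/2)·1.5 = 0.1967 + 0.1152 = 0.3119
d₁ = 0.3119 / 0.4409 = 0.7074 → 0.71
d₂ = d₁ − σ√T = 0.7074 − 0.4409 = 0.2665 → 0.27
e^(−rT) = e^(−0.012·1.5) = 0.9822
N(−d₂) = N(-0.27) = 0.3936;  N(−d₁) = N(-0.71) = 0.2389
P = 115·0.9822·0.3936 − 140·0.2389 = 44.4583 − 33.4460 = 11.0123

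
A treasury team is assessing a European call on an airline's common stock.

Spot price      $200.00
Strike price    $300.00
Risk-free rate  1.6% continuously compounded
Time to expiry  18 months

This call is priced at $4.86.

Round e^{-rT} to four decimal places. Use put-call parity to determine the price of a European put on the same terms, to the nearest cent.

e^(−rT) = e^(−0.016·1.5) = 0.9763
Put-call parity: C − P = S − K·e^(−rT) = 200 − 300·0.9763 = 200 − 292.8900 = -92.8900
P = C − (C − P) = 4.86 − (-92.8900) = 97.7500

$97.75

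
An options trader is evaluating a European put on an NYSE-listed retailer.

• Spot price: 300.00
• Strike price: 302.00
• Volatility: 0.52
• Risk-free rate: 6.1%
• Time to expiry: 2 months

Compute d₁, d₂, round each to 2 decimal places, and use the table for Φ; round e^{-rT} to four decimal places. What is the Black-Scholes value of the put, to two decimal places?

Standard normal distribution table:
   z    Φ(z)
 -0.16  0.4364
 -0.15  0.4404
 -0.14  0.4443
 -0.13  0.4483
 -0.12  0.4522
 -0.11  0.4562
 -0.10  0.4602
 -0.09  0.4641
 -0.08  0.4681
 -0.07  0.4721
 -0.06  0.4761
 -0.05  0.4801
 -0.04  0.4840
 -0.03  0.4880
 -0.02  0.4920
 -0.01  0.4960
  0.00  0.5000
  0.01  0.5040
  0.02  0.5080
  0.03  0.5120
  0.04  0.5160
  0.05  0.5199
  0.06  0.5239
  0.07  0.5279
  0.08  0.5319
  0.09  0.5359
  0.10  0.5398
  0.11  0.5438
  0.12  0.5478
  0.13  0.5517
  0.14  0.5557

24.55

σ√T = 0.52·√0.1667 = 0.2123
d₁ = [ln(300/302) + (0.061 + ½·0.52²)·0.1667] / (σ√T) = (-0.0066 + 0.0327) / 0.2123 = 0.1227 ⇒ 0.12
d₂ = 0.1227 − 0.2123 = -0.0896 ⇒ -0.09
exp(−rT) = exp(−0.061·0.1667) = 0.9899
P = 302·0.9899·N(0.09) − 300·N(-0.12) = 302·0.9899·0.5359 − 300·0.4522 = 160.2072 − 135.6600 = 24.5472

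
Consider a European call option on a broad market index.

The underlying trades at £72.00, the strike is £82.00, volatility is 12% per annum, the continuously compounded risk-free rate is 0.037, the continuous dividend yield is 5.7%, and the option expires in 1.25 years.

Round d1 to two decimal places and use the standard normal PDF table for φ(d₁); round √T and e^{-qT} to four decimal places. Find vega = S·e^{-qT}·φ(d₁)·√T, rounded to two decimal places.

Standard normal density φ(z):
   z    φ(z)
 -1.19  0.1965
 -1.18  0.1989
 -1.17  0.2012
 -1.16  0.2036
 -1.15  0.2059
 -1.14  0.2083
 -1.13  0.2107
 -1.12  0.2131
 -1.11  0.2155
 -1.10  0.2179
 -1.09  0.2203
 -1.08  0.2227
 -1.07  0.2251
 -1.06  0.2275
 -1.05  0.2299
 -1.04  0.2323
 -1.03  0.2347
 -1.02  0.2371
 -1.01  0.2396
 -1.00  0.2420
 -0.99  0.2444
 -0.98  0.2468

σ√T = 0.12 × 1.1180 = 0.1342
d₁ = [ln(72/82) + (0.037 − 0.057 + ½·0.12²)·1.25] / (σ√T) = (-0.1301 − 0.0160) / 0.1342 = -1.0886 ⇒ -1.09
√T = √1.25 = 1.1180
φ(d₁) = φ(-1.09) = 0.2203
e^(−qT) = e^(−0.057·1.25) = 0.9312
vega = S·e^(−qT)·φ(d₁)·√T = 72·0.9312·0.2203·1.1180 = 16.5132
(Call and put vega coincide under Black-Scholes.)

16.51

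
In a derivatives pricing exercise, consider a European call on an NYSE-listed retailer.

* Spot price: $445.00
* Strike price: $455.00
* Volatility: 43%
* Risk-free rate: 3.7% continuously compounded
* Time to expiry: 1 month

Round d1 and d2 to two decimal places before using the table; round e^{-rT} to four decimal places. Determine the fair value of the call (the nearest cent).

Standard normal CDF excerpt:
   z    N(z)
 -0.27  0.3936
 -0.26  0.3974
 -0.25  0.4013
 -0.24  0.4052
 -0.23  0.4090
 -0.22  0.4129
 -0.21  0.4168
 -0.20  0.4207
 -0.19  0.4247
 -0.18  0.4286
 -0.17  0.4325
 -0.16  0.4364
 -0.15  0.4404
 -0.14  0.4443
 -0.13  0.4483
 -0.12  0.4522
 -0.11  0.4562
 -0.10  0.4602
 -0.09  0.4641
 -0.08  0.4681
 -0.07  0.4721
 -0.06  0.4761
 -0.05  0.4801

$19.24

σ√T = 0.43 × 0.2887 = 0.1241
d₁ = [ln(445/455) + (0.037 + ½·0.43²)·0.08333] / (σ√T) = (-0.0222 + 0.0108) / 0.1241 = -0.0921 → -0.09
d₂ = -0.0921 − 0.1241 = -0.2163 → -0.22
e^(−rT) = e^(−0.037·0.08333) = 0.9969
N(d₁) = N(-0.09) = 0.4641;  N(d₂) = N(-0.22) = 0.4129
C = 445·0.4641 − 455·0.9969·0.4129 = 206.5245 − 187.2871 = 19.2374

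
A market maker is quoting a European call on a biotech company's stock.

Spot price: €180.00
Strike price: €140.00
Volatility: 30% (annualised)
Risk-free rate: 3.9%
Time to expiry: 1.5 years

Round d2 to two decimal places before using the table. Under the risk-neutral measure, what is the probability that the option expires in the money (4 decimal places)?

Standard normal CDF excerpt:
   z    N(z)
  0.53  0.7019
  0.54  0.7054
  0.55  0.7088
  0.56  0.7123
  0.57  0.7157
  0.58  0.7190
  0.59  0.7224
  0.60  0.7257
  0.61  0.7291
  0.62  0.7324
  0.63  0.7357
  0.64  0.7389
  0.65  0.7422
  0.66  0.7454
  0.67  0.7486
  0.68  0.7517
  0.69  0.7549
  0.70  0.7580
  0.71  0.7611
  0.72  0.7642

0.7454

σ√T = 0.3·√1.5 = 0.3674
d₁ = [ln(180/140) + (0.039 + ½·0.3²)·1.5] / (σ√T) = (0.2513 + 0.1260) / 0.3674 = 1.0269 ⇒ 1.03
d₂ = 1.0269 − 0.3674 = 0.6595 ⇒ 0.66
Pr(exercise) under Q = N(d₂) = 0.7454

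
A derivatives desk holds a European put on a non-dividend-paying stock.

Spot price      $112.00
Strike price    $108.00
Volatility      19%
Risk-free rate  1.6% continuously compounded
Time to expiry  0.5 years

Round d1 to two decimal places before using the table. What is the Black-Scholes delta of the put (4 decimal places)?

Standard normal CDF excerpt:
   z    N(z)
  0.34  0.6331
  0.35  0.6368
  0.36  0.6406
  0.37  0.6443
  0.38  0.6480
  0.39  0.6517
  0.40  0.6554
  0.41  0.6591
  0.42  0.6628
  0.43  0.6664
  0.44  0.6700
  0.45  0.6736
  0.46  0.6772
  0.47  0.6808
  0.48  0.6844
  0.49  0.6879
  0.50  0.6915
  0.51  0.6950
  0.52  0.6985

T = 0.5;  σ√T = 0.1344
d₁ = [ln(112/108) + (0.016 + ½·0.19²)·0.5] / (σ√T) = (0.0364 + 0.0170) / 0.1344 = 0.3974 → 0.40
N(d₁) = N(0.40) = 0.6554
Δ_put = N(d₁) − 1 = 0.6554 − 1 = -0.3446

-0.3446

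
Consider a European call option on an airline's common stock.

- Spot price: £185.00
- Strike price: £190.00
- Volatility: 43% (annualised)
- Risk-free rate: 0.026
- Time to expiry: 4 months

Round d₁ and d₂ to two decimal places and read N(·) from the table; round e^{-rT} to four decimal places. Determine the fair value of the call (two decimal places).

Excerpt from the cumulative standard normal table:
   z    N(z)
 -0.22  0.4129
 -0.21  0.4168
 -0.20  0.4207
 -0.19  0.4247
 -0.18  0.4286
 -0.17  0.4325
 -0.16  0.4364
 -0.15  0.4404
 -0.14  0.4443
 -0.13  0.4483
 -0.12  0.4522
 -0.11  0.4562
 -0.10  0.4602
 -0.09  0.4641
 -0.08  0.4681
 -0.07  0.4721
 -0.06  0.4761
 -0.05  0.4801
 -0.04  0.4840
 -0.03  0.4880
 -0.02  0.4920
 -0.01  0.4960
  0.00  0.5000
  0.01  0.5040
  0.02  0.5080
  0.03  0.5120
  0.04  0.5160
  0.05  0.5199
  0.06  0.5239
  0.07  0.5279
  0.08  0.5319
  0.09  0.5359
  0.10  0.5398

σ√T = 0.43 × 0.5774 = 0.2483
d₁ = [ln(185/190) + (0.026 + ½·0.43²)·0.3333] / (σ√T) = (-0.0267 + 0.0395) / 0.2483 = 0.0516 which rounds to 0.05
d₂ = 0.0516 − 0.2483 = -0.1966 which rounds to -0.20
exp(−rT) = exp(−0.026·0.3333) = 0.9914
N(d₁) = N(0.05) = 0.5199;  N(d₂) = N(-0.20) = 0.4207
C = 185·0.5199 − 190·0.9914·0.4207 = 96.1815 − 79.2456 = 16.9359

£16.94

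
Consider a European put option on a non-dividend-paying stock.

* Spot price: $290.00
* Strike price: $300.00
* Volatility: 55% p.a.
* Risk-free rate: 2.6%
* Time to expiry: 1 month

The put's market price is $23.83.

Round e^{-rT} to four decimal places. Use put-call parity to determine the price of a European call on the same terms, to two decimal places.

e^(−rT) = e^(−0.026·0.08333) = 0.9978
Put-call parity: C − P = S − K·e^(−rT) = 290 − 300·0.9978 = 290 − 299.3400 = -9.3400
C = P + (C − P) = 23.83 + (-9.3400) = 14.4900

$14.49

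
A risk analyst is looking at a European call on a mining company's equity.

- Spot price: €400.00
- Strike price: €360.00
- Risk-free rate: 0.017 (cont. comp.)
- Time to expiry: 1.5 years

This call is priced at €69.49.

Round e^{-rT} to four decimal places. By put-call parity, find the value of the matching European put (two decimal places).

€20.42

exp(−rT) = exp(−0.017·1.5) = 0.9748
Put-call parity: C − P = S − K·e^(−rT) = 400 − 360·0.9748 = 400 − 350.9280 = 49.0720
P = C − (C − P) = 69.49 − (49.0720) = 20.4180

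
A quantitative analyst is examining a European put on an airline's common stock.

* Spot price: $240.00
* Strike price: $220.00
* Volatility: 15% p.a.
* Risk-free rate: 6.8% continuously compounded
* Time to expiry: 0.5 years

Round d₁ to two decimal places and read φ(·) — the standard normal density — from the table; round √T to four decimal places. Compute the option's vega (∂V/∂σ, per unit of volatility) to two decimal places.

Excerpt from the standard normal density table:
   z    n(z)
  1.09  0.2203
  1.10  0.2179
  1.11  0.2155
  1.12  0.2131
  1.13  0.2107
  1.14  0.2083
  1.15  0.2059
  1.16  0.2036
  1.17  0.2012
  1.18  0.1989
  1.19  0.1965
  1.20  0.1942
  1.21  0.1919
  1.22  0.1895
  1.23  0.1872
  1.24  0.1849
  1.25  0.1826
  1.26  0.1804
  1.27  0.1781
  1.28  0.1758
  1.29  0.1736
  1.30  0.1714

T = 0.5;  σ√T = 0.1061
d₁ = [ln(240/220) + (0.068 + 0.15²/2)·0.5] / 0.1061 = [0.0870 + 0.0396] / 0.1061 = 1.1939 ≈ 1.19
√T = √0.5 = 0.7071
φ(d₁) = φ(1.19) = 0.1965
vega = S·φ(d₁)·√T = 240·0.1965·0.7071 = 33.3468

33.35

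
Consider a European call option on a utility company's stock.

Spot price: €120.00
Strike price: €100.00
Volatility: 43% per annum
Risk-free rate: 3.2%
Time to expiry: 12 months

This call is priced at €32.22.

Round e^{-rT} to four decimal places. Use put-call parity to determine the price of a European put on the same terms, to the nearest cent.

€9.07

e^(−rT) = e^(−0.032·1) = 0.9685
Put-call parity: C − P = S − K·e^(−rT) = 120 − 100·0.9685 = 120 − 96.8500 = 23.1500
P = C − (C − P) = 32.22 − (23.1500) = 9.0700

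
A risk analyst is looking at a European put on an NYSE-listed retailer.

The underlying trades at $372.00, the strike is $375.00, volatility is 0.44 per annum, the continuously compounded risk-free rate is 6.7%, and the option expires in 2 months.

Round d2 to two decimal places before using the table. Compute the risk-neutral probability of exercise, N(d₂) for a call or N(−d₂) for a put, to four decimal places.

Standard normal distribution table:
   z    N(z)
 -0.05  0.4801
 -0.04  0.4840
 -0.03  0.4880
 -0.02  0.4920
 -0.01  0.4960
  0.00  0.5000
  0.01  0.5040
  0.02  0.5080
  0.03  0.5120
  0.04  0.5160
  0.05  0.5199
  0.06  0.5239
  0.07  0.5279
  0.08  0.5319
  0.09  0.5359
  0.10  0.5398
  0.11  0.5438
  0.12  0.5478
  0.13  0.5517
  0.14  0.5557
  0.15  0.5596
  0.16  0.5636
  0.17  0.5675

0.5279

σ√T = 0.44 × 0.4082 = 0.1796
d₁ = [ln(372/375) + (0.067 + 0.44²/2)·0.1667] / 0.1796 = [-0.0080 + 0.0273] / 0.1796 = 0.1073 which rounds to 0.11
d₂ = d₁ − σ√T = 0.1073 − 0.1796 = -0.0724 which rounds to -0.07
Pr(exercise) under Q = N(−d₂) = N(0.07) = 0.5279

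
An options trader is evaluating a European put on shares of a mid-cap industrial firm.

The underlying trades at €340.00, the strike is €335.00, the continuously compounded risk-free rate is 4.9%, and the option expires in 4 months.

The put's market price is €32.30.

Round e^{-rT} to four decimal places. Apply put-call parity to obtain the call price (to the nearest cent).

exp(−rT) = exp(−0.049·0.3333) = 0.9838
Put-call parity: C − P = S − K·e^(−rT) = 340 − 335·0.9838 = 340 − 329.5730 = 10.4270
C = P + (C − P) = 32.30 + (10.4270) = 42.7270

€42.73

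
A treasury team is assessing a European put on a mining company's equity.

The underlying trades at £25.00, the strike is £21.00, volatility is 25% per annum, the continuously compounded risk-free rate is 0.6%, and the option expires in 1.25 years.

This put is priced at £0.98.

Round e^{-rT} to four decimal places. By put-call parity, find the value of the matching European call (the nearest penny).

£5.14

exp(−rT) = exp(−0.006·1.25) = 0.9925
Put-call parity: C − P = S − K·e^(−rT) = 25 − 21·0.9925 = 25 − 20.8425 = 4.1575
C = P + (C − P) = 0.98 + (4.1575) = 5.1375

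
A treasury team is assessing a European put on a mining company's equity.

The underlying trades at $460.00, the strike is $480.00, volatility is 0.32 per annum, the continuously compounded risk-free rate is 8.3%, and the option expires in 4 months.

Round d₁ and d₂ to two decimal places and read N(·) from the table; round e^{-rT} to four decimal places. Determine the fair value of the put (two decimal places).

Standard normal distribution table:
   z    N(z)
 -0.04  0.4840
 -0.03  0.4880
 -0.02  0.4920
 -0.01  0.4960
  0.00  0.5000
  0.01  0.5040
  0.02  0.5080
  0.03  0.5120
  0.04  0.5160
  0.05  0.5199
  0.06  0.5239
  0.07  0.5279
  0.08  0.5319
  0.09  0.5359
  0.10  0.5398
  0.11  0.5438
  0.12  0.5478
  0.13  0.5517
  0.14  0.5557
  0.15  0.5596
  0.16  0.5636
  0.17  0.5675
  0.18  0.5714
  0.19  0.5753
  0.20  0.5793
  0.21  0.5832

$36.80

T = 0.3333;  σ√T = 0.1848
d₁ = [ln(460/480) + (0.083 + ½·0.32²)·0.3333] / (σ√T) = (-0.0426 + 0.0447) / 0.1848 = 0.0118 ≈ 0.01
d₂ = 0.0118 − 0.1848 = -0.1730 ≈ -0.17
e^(−rT) = e^(−0.083·0.3333) = 0.9727
N(−d₂) = N(0.17) = 0.5675;  N(−d₁) = N(-0.01) = 0.4960
P = 480·0.9727·0.5675 − 460·0.4960 = 264.9635 − 228.1600 = 36.8035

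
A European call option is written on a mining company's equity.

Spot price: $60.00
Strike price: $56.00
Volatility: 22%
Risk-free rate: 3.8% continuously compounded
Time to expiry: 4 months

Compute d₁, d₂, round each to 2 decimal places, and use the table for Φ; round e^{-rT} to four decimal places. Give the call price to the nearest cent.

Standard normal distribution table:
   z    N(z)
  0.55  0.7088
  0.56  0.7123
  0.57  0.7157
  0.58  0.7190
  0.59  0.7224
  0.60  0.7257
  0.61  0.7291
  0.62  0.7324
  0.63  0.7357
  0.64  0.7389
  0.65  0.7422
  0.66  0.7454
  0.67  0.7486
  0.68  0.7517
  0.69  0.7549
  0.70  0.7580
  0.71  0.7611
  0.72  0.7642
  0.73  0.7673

$5.91

σ√T = 0.22 × 0.5774 = 0.1270
d₁ = [ln(60/56) + (0.038 + 0.22²/2)·0.3333] / 0.1270 = [0.0690 + 0.0207] / 0.1270 = 0.7064 ⇒ 0.71
d₂ = d₁ − σ√T = 0.7064 − 0.1270 = 0.5794 ⇒ 0.58
e^(−rT) = e^(−0.038·0.3333) = 0.9874
N(d₁) = N(0.71) = 0.7611;  N(d₂) = N(0.58) = 0.7190
C = 60·0.7611 − 56·0.9874·0.7190 = 45.6660 − 39.7567 = 5.9093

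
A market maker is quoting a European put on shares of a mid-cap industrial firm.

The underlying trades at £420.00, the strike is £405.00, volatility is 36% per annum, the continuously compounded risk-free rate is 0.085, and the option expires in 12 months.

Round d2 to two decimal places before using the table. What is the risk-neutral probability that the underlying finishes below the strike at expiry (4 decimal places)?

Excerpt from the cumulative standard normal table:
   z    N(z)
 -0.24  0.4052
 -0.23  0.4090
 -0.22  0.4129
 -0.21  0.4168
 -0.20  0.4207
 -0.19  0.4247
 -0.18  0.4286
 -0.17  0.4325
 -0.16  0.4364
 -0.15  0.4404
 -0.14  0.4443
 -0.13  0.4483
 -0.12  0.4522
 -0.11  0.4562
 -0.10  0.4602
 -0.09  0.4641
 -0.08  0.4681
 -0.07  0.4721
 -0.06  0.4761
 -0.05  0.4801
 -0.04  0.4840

0.4364

σ√T = 0.36·√1 = 0.3600
d₁ = [ln(420/405) + (0.085 + 0.36²/2)·1] / 0.3600 = [0.0364 + 0.1498] / 0.3600 = 0.5171 → 0.52
d₂ = d₁ − σ√T = 0.5171 − 0.3600 = 0.1571 → 0.16
Pr(exercise) under Q = N(−d₂) = N(-0.16) = 0.4364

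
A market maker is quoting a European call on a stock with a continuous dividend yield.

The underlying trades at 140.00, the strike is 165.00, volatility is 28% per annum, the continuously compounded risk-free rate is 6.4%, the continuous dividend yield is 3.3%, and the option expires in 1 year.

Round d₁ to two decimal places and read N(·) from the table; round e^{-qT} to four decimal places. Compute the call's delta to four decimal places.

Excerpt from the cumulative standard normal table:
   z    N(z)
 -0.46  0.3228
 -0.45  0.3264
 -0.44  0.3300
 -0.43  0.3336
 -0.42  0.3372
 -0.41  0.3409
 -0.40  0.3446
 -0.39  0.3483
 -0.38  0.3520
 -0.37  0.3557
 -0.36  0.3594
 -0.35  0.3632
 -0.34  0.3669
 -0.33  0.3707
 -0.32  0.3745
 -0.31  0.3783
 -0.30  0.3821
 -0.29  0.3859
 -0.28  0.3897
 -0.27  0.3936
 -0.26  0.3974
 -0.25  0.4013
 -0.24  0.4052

T = 1;  σ√T = 0.2800
d₁ = [ln(140/165) + (0.064 − 0.033 + ½·0.28²)·1] / (σ√T) = (-0.1643 + 0.0702) / 0.2800 = -0.3361 → -0.34
N(d₁) = N(-0.34) = 0.3669
Δ_call = exp(−qT)·N(d₁) = 0.9675·0.3669 = 0.3550

0.3550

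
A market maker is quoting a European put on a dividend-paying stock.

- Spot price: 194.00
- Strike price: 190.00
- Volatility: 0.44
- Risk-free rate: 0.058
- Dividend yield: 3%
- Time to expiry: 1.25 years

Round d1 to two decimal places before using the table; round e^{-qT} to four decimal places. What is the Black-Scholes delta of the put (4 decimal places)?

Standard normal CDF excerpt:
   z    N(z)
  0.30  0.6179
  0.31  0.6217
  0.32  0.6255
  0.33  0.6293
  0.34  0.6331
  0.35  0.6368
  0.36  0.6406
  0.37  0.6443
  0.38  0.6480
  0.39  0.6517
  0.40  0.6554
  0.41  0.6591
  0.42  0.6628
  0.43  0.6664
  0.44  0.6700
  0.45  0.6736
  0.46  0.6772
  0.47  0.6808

σ√T = 0.44·√1.25 = 0.4919
d₁ = [ln(194/190) + (0.058 − 0.03 + 0.44²/2)·1.25] / 0.4919 = [0.0208 + 0.1560] / 0.4919 = 0.3595 which rounds to 0.36
N(d₁) = N(0.36) = 0.6406
Δ_put = e^(−qT)·(N(d₁) − 1) = 0.9632·(0.6406 − 1) = -0.3462

-0.3462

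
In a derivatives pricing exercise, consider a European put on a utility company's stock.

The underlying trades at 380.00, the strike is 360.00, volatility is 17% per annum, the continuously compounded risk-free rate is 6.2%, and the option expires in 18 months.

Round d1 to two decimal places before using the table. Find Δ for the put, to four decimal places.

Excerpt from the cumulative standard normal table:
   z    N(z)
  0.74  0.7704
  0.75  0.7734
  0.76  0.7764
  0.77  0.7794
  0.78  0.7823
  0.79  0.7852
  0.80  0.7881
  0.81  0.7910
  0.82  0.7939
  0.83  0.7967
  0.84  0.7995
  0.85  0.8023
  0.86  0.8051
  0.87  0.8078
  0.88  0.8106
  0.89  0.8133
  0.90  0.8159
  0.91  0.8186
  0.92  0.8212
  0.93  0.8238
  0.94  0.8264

-0.2090

T = 1.5;  σ√T = 0.2082
ln(S/K) + (r + σ²/2)T = ln(380/360) + (0.062 + 0.17²/2)·1.5 = 0.0541 + 0.1147 = 0.1687
d₁ = 0.1687 / 0.2082 = 0.8105 ≈ 0.81
N(d₁) = N(0.81) = 0.7910
Δ_put = N(d₁) − 1 = 0.7910 − 1 = -0.2090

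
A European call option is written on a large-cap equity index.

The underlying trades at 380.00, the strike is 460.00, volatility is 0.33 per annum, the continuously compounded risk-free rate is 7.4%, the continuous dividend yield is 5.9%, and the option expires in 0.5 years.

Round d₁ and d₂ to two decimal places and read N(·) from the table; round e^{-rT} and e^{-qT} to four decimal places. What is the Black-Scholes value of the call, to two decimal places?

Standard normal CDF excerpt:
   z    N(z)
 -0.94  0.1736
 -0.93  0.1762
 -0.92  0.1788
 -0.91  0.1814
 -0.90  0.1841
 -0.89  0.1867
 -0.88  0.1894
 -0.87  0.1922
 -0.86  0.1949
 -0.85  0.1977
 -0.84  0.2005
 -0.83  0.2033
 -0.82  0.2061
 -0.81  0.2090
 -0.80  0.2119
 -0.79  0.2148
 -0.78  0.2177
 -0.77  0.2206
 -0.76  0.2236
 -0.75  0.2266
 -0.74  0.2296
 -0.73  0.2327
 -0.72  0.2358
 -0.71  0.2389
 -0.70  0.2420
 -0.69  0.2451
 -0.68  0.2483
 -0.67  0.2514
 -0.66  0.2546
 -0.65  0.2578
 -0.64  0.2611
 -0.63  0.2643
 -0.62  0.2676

σ√T = 0.33·√0.5 = 0.2333
ln(S/K) + (r − q + σ²/2)T = ln(380/460) + (0.074 − 0.059 + 0.33²/2)·0.5 = -0.1911 + 0.0347 = -0.1563
d₁ = -0.1563 / 0.2333 = -0.6700 ⇒ -0.67
d₂ = d₁ − σ√T = -0.6700 − 0.2333 = -0.9033 ⇒ -0.90
exp(−qT) = exp(−0.059·0.5) = 0.9709;  exp(−rT) = exp(−0.074·0.5) = 0.9637
C = 380·0.9709·N(-0.67) − 460·0.9637·N(-0.90) = 380·0.9709·0.2514 − 460·0.9637·0.1841 = 92.7520 − 81.6119 = 11.1401

11.14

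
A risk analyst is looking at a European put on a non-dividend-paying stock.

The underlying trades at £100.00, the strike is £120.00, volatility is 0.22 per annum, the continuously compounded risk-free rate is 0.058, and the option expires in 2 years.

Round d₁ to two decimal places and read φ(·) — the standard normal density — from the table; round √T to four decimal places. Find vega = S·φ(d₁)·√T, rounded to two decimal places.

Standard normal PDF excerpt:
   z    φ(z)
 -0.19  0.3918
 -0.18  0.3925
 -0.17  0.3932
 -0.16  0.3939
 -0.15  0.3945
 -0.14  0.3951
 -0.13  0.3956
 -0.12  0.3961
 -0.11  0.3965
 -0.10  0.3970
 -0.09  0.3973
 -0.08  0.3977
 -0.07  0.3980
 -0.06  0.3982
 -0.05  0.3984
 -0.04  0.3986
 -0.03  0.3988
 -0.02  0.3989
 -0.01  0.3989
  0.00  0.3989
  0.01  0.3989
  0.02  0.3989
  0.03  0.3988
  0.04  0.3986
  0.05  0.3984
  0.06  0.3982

T = 2;  σ√T = 0.3111
ln(S/K) + (r + σ²/2)T = ln(100/120) + (0.058 + 0.22²/2)·2 = -0.1823 + 0.1644 = -0.0179
d₁ = -0.0179 / 0.3111 = -0.0576 which rounds to -0.06
√T = √2 = 1.4142
φ(d₁) = φ(-0.06) = 0.3982
vega = S·φ(d₁)·√T = 100·0.3982·1.4142 = 56.3134

56.31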